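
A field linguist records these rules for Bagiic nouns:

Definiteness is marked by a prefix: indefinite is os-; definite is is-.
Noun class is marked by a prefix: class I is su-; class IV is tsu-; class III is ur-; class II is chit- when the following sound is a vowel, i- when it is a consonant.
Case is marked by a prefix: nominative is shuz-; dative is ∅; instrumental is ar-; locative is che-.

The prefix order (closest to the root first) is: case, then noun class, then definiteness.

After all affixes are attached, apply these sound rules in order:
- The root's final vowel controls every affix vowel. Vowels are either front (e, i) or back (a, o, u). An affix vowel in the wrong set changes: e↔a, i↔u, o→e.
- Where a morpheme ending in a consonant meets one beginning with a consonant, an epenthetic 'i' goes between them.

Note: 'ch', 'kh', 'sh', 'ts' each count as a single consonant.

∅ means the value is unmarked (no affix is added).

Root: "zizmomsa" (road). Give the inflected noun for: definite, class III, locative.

usurichazizmomsa

Attach case locative che- → chezizmomsa.
Attach noun class class III ur- → urchezizmomsa.
Attach definiteness definite is- → isurchezizmomsa.
Apply vowel harmony: isurchezizmomsa → usurchazizmomsa.
Apply epenthesis: usurchazizmomsa → usurichazizmomsa.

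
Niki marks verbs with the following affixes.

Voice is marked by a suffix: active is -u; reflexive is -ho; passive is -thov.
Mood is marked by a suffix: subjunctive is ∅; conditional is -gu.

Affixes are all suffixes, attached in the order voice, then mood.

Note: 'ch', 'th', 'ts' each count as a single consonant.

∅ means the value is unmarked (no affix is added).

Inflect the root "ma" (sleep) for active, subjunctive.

mau

Attach voice active -u → mau.
mood = subjunctive: zero marking, form stays mau.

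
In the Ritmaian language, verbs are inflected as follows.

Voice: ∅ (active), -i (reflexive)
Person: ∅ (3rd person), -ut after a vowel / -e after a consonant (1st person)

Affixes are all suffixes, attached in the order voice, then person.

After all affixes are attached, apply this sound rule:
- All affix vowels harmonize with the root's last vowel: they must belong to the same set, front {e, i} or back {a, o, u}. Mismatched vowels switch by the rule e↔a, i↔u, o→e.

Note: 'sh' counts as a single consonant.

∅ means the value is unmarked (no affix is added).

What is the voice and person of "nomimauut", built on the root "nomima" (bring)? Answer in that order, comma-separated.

Segment: nomima-i-ut.
voice: -i → reflexive.
person: -ut/e → 1st person.

reflexive, 1st person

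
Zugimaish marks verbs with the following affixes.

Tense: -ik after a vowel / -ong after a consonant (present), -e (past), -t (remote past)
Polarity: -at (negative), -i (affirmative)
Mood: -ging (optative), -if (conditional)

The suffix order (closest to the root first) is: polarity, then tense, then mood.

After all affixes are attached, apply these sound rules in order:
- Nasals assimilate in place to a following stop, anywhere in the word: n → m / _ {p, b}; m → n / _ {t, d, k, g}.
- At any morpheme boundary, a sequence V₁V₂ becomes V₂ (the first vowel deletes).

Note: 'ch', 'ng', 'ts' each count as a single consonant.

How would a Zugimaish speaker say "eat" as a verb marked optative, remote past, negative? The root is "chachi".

Attach polarity negative -at → chachiat.
Attach tense remote past -t → chachiatt.
Attach mood optative -ging → chachiattging.
Nasal assimilation: no change.
Apply vowel deletion: chachiattging → chachattging.

chachattging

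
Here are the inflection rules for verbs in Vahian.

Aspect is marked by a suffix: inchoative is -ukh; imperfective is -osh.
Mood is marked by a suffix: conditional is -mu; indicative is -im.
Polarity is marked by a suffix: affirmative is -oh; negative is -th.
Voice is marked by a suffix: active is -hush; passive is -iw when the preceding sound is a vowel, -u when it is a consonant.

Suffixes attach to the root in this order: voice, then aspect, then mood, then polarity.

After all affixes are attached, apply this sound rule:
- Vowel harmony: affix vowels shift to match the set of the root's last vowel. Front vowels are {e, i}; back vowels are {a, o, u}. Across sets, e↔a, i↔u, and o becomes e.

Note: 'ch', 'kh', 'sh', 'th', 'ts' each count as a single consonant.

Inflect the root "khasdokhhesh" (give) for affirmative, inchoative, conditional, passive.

Attach voice passive -u (after consonant 'sh') → khasdokhheshu.
Attach aspect inchoative -ukh → khasdokhheshuukh.
Attach mood conditional -mu → khasdokhheshuukhmu.
Attach polarity affirmative -oh → khasdokhheshuukhmuoh.
Apply vowel harmony: khasdokhheshuukhmuoh → khasdokhheshiikhmieh.

khasdokhheshiikhmieh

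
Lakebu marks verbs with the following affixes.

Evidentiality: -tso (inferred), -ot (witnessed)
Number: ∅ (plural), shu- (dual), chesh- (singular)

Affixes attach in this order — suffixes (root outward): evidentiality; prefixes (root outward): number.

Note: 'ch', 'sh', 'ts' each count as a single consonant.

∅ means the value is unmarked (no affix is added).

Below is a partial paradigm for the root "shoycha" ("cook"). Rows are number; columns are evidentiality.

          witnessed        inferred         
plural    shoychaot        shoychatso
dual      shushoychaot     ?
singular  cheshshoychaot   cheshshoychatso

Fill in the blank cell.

shushoychatso

Attach evidentiality inferred -tso → shoychatso.
Attach number dual shu- → shushoychatso.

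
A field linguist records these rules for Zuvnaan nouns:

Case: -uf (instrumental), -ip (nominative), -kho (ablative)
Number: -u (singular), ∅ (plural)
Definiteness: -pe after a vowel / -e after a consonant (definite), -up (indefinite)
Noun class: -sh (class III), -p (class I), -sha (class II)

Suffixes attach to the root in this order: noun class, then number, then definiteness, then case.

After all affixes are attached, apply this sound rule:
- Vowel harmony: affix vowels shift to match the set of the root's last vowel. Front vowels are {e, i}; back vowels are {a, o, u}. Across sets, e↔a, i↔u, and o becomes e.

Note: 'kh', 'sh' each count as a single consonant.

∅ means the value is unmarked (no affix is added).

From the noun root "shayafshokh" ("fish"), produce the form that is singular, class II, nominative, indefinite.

Attach noun class class II -sha → shayafshokhsha.
Attach number singular -u → shayafshokhshau.
Attach definiteness indefinite -up → shayafshokhshauup.
Attach case nominative -ip → shayafshokhshauupip.
Apply vowel harmony: shayafshokhshauupip → shayafshokhshauupup.

shayafshokhshauupup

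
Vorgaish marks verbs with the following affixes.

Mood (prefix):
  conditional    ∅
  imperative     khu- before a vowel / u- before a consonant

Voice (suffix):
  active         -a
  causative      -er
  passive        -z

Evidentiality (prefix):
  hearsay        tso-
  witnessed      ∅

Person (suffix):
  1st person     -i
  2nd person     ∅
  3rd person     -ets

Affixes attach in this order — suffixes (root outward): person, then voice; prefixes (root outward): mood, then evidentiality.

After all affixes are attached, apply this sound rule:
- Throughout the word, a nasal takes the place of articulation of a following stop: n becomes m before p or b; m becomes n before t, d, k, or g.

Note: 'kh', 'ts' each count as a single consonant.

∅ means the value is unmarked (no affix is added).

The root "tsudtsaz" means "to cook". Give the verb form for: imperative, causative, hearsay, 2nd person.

Attach mood imperative u- (before consonant 'ts') → utsudtsaz.
person = 2nd person: zero marking, form stays utsudtsaz.
Attach voice causative -er → utsudtsazer.
Attach evidentiality hearsay tso- → tsoutsudtsazer.
Nasal assimilation: no change.

tsoutsudtsazer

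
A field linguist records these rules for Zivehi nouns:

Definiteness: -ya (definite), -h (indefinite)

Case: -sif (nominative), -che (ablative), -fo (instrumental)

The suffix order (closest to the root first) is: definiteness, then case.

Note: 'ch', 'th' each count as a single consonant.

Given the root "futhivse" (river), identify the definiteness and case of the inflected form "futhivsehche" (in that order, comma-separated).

Segment: futhivse-h-che.
definiteness: -h → indefinite.
case: -che → ablative.

indefinite, ablative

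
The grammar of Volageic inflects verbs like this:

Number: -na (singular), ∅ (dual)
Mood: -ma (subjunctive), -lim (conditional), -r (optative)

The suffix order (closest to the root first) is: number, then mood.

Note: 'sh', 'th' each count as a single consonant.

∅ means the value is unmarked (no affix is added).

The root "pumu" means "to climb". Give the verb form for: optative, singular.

Attach number singular -na → pumuna.
Attach mood optative -r → pumunar.

pumunar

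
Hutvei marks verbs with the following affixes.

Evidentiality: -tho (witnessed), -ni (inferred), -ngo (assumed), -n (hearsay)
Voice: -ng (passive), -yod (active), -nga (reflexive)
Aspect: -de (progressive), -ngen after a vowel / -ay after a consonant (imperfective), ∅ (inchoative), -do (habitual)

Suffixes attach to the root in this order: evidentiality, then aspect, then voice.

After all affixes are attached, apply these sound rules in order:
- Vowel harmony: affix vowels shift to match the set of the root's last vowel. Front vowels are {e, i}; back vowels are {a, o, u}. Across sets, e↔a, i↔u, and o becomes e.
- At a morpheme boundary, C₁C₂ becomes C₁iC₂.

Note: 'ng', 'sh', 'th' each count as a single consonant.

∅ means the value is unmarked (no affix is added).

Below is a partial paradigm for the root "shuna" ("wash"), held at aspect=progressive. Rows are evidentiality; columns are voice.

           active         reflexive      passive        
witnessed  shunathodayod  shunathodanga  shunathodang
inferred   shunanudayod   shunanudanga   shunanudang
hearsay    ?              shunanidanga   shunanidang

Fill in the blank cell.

shunanidayod

Attach evidentiality hearsay -n → shunan.
Attach aspect progressive -de → shunande.
Attach voice active -yod → shunandeyod.
Apply vowel harmony: shunandeyod → shunandayod.
Apply epenthesis: shunandayod → shunanidayod.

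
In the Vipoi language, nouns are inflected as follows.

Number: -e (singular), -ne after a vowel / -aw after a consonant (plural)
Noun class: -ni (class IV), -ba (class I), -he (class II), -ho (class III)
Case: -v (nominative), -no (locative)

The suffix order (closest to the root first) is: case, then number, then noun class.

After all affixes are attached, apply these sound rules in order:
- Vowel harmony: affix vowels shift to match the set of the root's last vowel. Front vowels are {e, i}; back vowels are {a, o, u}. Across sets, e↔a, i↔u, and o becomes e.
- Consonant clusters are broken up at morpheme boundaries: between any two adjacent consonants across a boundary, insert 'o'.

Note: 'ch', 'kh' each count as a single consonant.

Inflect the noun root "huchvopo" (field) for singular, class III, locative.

Attach case locative -no → huchvopono.
Attach number singular -e → huchvoponoe.
Attach noun class class III -ho → huchvoponoeho.
Apply vowel harmony: huchvoponoeho → huchvoponoaho.
Epenthesis: no change.

huchvoponoaho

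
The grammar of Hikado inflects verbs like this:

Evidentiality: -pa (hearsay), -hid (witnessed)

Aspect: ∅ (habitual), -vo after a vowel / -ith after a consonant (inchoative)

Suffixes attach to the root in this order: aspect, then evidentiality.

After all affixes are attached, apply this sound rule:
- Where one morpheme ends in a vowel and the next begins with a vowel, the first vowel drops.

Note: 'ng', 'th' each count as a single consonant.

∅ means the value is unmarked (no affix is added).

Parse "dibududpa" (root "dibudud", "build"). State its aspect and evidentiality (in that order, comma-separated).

Segment: dibudud-pa.
aspect: ∅ → habitual.
evidentiality: -pa → hearsay.

habitual, hearsay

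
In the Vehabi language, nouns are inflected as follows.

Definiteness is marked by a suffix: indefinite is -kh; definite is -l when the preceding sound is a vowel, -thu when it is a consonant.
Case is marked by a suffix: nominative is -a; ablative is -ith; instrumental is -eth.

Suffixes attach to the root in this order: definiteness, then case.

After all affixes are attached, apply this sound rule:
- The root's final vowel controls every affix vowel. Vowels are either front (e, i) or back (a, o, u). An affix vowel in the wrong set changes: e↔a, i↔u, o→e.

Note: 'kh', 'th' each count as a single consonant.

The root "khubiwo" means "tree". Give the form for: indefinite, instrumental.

Attach definiteness indefinite -kh → khubiwokh.
Attach case instrumental -eth → khubiwokheth.
Apply vowel harmony: khubiwokheth → khubiwokhath.

khubiwokhath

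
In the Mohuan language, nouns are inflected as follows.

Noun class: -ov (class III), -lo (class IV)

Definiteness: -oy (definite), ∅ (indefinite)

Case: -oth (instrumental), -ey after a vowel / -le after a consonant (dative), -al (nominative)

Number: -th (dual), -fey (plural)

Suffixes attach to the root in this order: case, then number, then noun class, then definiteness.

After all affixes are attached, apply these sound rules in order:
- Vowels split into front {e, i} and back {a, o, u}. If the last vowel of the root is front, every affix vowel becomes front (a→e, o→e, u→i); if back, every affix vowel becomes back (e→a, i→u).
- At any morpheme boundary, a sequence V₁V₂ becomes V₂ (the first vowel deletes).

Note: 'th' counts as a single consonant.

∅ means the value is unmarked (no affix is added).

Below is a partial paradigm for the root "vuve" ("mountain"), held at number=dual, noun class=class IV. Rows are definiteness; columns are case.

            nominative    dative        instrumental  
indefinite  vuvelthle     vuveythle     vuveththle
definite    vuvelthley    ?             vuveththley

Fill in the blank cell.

Attach case dative -ey (after vowel 'e') → vuveey.
Attach number dual -th → vuveeyth.
Attach noun class class IV -lo → vuveeythlo.
Attach definiteness definite -oy → vuveeythlooy.
Apply vowel harmony: vuveeythlooy → vuveeythleey.
Apply vowel deletion: vuveeythleey → vuveythley.

vuveythley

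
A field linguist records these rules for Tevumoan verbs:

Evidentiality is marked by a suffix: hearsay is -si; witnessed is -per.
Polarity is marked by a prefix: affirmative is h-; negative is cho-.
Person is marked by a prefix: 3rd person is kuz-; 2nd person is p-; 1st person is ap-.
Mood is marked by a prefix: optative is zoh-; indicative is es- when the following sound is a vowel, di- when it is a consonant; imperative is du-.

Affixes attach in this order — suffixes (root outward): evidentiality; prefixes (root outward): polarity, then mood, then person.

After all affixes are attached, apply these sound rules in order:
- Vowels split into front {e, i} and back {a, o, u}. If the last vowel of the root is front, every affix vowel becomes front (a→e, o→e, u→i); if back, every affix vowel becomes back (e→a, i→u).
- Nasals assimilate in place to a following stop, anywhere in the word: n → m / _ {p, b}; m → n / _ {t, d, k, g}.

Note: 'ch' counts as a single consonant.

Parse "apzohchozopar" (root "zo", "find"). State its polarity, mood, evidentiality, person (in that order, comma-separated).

negative, optative, witnessed, 1st person

Segment: ap-zoh-cho-zo-per.
polarity: cho- → negative.
mood: zoh- → optative.
evidentiality: -per → witnessed.
person: ap- → 1st person.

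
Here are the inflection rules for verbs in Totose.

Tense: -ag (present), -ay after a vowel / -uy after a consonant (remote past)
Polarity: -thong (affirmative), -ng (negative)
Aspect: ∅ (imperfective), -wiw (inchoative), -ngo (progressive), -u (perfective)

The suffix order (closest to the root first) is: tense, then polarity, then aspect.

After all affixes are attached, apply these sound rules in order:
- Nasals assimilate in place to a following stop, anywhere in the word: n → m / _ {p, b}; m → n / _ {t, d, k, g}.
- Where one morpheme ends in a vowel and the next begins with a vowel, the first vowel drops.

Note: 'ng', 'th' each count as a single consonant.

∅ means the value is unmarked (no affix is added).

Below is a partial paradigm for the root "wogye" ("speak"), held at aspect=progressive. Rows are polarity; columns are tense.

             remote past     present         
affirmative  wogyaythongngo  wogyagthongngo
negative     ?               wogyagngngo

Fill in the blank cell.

Attach tense remote past -ay (after vowel 'e') → wogyeay.
Attach polarity negative -ng → wogyeayng.
Attach aspect progressive -ngo → wogyeayngngo.
Nasal assimilation: no change.
Apply vowel deletion: wogyeayngngo → wogyayngngo.

wogyayngngo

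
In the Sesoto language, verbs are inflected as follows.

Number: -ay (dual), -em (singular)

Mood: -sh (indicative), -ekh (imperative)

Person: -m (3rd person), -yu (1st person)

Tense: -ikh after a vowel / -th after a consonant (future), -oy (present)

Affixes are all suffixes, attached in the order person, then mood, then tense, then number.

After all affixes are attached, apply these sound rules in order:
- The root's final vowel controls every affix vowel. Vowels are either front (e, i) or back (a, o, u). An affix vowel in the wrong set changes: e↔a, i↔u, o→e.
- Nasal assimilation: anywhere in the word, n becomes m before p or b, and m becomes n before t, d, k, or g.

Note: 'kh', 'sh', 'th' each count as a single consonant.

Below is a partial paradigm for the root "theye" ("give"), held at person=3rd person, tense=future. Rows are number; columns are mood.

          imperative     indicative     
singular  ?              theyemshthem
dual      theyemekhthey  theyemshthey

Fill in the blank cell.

Attach person 3rd person -m → theyem.
Attach mood imperative -ekh → theyemekh.
Attach tense future -th (after consonant 'kh') → theyemekhth.
Attach number singular -em → theyemekhthem.
Vowel harmony: no change.
Nasal assimilation: no change.

theyemekhthem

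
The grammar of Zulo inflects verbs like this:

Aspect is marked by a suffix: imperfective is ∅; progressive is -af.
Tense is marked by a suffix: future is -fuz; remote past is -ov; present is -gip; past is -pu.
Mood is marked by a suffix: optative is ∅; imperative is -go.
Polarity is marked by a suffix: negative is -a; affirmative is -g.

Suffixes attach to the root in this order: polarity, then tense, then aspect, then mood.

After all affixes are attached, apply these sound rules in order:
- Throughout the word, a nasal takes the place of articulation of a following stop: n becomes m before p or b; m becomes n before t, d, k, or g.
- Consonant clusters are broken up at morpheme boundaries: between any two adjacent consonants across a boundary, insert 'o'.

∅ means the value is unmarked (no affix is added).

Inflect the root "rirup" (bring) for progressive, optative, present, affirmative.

Attach polarity affirmative -g → rirupg.
Attach tense present -gip → rirupggip.
Attach aspect progressive -af → rirupggipaf.
mood = optative: zero marking, form stays rirupggipaf.
Nasal assimilation: no change.
Apply epenthesis: rirupggipaf → rirupogogipaf.

rirupogogipaf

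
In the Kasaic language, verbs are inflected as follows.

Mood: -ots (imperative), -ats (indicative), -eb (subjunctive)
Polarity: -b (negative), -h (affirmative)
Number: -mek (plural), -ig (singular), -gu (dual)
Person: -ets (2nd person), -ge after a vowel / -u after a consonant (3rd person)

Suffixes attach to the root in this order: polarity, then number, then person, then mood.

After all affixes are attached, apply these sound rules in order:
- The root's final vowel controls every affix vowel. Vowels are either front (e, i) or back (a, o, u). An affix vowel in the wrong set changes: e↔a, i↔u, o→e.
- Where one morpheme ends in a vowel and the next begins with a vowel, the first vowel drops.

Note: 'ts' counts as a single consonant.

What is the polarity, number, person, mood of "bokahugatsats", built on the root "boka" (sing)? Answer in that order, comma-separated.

affirmative, singular, 2nd person, indicative

Segment: boka-h-ig-ets-ats.
polarity: -h → affirmative.
number: -ig → singular.
person: -ets → 2nd person.
mood: -ats → indicative.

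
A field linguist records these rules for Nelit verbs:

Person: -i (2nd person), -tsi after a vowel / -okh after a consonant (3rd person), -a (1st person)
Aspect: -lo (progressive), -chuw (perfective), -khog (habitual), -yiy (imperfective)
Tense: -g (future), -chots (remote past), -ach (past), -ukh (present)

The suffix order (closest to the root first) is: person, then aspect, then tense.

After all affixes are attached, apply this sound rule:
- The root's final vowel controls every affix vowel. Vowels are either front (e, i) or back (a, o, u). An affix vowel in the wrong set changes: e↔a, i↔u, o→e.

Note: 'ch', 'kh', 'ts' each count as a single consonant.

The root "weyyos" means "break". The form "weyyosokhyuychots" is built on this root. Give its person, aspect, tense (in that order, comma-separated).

3rd person, imperfective, remote past

Segment: weyyos-okh-yiy-chots.
person: -tsi/okh → 3rd person.
aspect: -yiy → imperfective.
tense: -chots → remote past.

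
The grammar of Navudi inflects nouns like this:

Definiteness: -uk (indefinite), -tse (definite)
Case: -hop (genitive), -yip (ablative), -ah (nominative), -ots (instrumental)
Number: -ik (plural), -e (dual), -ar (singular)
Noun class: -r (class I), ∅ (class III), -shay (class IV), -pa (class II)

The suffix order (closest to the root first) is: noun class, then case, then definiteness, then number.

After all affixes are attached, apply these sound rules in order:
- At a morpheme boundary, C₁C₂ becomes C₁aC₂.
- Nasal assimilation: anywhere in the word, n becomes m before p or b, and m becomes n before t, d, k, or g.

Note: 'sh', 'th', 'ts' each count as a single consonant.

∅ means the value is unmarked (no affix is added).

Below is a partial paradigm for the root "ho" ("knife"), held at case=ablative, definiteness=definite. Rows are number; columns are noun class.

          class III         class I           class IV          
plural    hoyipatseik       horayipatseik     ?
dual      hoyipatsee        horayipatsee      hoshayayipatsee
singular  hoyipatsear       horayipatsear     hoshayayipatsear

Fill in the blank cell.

hoshayayipatseik

Attach noun class class IV -shay → hoshay.
Attach case ablative -yip → hoshayyip.
Attach definiteness definite -tse → hoshayyiptse.
Attach number plural -ik → hoshayyiptseik.
Apply epenthesis: hoshayyiptseik → hoshayayipatseik.
Nasal assimilation: no change.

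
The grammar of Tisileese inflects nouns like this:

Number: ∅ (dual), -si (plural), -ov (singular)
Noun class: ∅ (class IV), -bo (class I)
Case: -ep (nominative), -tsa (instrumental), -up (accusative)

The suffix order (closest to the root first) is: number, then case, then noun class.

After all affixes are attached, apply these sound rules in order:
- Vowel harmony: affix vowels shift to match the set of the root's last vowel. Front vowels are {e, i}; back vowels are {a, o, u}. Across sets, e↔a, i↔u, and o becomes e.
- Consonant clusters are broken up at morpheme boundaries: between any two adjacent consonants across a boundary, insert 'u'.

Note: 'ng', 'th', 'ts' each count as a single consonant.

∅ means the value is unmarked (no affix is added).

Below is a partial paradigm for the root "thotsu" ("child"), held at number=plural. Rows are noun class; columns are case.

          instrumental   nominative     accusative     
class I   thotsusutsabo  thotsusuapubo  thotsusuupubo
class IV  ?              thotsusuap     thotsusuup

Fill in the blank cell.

Attach number plural -si → thotsusi.
Attach case instrumental -tsa → thotsusitsa.
noun class = class IV: zero marking, form stays thotsusitsa.
Apply vowel harmony: thotsusitsa → thotsusutsa.
Epenthesis: no change.

thotsusutsa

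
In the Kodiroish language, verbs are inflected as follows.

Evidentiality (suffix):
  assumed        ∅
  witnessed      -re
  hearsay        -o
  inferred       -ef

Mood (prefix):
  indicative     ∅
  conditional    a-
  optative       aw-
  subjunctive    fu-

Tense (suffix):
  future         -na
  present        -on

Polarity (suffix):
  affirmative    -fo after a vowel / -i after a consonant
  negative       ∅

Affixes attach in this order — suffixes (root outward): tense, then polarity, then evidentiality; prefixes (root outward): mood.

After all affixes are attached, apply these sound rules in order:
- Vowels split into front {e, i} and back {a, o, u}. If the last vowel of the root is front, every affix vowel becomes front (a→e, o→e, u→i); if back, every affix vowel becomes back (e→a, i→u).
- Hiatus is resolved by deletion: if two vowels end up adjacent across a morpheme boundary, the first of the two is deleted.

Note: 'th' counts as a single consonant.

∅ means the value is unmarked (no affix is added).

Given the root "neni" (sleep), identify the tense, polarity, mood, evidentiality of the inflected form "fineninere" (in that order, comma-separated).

Segment: fu-neni-na-re.
tense: -na → future.
polarity: ∅ → negative.
mood: fu- → subjunctive.
evidentiality: -re → witnessed.

future, negative, subjunctive, witnessed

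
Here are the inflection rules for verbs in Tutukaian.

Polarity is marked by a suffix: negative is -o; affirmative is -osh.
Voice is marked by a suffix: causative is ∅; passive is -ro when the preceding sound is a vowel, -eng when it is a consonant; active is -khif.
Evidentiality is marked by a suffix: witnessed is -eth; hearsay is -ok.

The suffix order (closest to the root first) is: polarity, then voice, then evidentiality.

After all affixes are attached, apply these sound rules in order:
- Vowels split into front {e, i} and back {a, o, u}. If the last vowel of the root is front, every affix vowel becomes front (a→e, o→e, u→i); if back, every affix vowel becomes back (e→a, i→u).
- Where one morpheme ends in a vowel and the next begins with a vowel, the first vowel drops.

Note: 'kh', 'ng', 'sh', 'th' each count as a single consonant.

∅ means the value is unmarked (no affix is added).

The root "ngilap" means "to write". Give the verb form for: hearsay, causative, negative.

ngilapok

Attach polarity negative -o → ngilapo.
voice = causative: zero marking, form stays ngilapo.
Attach evidentiality hearsay -ok → ngilapook.
Vowel harmony: no change.
Apply vowel deletion: ngilapook → ngilapok.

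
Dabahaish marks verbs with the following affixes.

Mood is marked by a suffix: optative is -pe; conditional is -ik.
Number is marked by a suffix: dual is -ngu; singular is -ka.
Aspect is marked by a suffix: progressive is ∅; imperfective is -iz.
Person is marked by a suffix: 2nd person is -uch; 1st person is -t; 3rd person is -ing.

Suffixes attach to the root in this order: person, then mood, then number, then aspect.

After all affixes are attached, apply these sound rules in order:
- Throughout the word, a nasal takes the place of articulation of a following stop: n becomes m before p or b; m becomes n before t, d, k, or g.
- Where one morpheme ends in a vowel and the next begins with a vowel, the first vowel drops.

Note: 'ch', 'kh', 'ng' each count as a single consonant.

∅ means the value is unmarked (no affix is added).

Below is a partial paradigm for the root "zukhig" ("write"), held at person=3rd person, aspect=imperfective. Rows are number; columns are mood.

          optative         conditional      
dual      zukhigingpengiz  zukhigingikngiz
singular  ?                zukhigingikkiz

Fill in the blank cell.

Attach person 3rd person -ing → zukhiging.
Attach mood optative -pe → zukhigingpe.
Attach number singular -ka → zukhigingpeka.
Attach aspect imperfective -iz → zukhigingpekaiz.
Nasal assimilation: no change.
Apply vowel deletion: zukhigingpekaiz → zukhigingpekiz.

zukhigingpekiz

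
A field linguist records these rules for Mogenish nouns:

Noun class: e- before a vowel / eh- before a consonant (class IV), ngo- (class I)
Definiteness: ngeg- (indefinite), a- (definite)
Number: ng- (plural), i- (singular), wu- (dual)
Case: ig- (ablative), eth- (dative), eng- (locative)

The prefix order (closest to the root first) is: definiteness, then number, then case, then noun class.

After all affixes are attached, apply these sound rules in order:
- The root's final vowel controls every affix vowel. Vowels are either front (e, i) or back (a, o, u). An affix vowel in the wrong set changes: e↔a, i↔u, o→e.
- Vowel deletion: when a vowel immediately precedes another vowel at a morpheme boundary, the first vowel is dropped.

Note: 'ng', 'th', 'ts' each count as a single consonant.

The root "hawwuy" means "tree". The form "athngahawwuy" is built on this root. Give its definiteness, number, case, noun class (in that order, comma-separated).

Segment: e-eth-ng-a-hawwuy.
definiteness: a- → definite.
number: ng- → plural.
case: eth- → dative.
noun class: e/eh- → class IV.

definite, plural, dative, class IV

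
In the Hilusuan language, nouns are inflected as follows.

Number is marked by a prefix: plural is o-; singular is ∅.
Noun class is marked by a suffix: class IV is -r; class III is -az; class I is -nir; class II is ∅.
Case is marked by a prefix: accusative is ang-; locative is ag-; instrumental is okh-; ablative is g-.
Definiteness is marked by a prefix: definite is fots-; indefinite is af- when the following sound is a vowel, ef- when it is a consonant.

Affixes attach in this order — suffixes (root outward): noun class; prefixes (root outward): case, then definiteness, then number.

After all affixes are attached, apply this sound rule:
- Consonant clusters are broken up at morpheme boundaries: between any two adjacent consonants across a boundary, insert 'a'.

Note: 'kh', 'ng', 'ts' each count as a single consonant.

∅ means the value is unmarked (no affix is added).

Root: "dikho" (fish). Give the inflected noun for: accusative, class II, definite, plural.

Attach case accusative ang- → angdikho.
noun class = class II: zero marking, form stays angdikho.
Attach definiteness definite fots- → fotsangdikho.
Attach number plural o- → ofotsangdikho.
Apply epenthesis: ofotsangdikho → ofotsangadikho.

ofotsangadikho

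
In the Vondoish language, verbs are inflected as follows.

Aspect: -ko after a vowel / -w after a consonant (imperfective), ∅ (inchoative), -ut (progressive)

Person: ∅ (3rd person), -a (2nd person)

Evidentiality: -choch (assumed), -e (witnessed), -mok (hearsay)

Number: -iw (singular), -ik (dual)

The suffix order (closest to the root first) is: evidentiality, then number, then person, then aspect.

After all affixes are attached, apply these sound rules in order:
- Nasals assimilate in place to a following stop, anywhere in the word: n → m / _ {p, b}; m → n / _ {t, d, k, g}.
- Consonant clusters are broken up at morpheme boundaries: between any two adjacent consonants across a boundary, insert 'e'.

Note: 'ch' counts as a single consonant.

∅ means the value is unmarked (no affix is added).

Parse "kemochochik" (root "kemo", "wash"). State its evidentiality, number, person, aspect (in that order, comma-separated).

Segment: kemo-choch-ik.
evidentiality: -choch → assumed.
number: -ik → dual.
person: ∅ → 3rd person.
aspect: ∅ → inchoative.

assumed, dual, 3rd person, inchoative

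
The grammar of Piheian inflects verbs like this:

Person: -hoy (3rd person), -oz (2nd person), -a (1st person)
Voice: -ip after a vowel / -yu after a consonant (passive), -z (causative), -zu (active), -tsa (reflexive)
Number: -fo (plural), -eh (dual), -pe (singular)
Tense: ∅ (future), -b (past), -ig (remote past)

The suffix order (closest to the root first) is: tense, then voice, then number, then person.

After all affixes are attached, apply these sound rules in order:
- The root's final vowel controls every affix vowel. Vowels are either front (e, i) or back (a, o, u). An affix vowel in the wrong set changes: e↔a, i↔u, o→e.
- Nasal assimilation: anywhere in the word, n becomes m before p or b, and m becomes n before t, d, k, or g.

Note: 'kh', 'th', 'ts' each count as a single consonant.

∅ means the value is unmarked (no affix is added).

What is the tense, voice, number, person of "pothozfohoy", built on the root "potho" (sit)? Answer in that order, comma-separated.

Segment: potho-z-fo-hoy.
tense: ∅ → future.
voice: -z → causative.
number: -fo → plural.
person: -hoy → 3rd person.

future, causative, plural, 3rd person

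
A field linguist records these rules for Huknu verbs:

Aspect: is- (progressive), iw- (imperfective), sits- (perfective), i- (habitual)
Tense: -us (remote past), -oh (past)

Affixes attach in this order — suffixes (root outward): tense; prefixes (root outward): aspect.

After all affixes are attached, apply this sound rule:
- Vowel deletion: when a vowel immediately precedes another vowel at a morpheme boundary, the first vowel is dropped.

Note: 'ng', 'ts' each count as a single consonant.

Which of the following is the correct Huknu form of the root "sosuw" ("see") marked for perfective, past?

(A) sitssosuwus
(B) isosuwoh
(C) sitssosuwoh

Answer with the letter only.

C

Attach tense past -oh → sosuwoh.
Attach aspect perfective sits- → sitssosuwoh.
Vowel deletion: no change.
So the correct form is sitssosuwoh, option (C).
(B) isosuwoh is wrong: it uses habitual instead of perfective for aspect.
(A) sitssosuwus is wrong: it uses remote past instead of past for tense.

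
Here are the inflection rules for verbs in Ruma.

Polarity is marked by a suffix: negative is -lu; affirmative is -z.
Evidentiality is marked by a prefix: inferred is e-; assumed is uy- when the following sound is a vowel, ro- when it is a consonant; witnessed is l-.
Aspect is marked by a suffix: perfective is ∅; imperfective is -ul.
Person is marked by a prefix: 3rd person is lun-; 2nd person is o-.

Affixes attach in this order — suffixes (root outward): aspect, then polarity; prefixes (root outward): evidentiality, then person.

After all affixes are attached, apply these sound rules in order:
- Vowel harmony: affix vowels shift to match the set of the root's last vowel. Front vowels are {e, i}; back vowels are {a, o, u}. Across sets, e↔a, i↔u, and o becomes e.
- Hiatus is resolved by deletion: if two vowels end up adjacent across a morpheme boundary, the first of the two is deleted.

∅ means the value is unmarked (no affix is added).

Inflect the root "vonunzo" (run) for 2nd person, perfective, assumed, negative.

orovonunzolu

aspect = perfective: zero marking, form stays vonunzo.
Attach evidentiality assumed ro- (before consonant 'v') → rovonunzo.
Attach polarity negative -lu → rovonunzolu.
Attach person 2nd person o- → orovonunzolu.
Vowel harmony: no change.
Vowel deletion: no change.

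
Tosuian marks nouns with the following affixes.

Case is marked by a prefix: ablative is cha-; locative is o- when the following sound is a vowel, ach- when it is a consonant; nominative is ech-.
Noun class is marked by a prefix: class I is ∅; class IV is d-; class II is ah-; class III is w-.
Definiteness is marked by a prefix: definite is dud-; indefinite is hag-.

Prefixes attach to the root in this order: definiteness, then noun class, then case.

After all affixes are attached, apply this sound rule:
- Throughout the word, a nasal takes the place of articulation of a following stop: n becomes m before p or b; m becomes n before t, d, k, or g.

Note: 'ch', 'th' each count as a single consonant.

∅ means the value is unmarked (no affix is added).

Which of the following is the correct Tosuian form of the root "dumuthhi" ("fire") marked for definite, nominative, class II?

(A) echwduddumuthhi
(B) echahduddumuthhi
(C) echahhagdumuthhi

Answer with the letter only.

B

Attach definiteness definite dud- → duddumuthhi.
Attach noun class class II ah- → ahduddumuthhi.
Attach case nominative ech- → echahduddumuthhi.
Nasal assimilation: no change.
So the correct form is echahduddumuthhi, option (B).
(C) echahhagdumuthhi is wrong: it uses indefinite instead of definite for definiteness.
(A) echwduddumuthhi is wrong: it uses class III instead of class II for noun class.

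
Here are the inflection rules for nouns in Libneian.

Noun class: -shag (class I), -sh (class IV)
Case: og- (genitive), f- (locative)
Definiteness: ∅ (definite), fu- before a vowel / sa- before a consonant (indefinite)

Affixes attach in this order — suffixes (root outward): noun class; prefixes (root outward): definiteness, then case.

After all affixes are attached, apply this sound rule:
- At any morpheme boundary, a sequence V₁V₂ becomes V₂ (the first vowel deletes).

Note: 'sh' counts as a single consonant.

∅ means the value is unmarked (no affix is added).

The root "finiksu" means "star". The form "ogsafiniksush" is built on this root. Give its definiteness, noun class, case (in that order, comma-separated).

Segment: og-sa-finiksu-sh.
definiteness: fu/sa- → indefinite.
noun class: -sh → class IV.
case: og- → genitive.

indefinite, class IV, genitive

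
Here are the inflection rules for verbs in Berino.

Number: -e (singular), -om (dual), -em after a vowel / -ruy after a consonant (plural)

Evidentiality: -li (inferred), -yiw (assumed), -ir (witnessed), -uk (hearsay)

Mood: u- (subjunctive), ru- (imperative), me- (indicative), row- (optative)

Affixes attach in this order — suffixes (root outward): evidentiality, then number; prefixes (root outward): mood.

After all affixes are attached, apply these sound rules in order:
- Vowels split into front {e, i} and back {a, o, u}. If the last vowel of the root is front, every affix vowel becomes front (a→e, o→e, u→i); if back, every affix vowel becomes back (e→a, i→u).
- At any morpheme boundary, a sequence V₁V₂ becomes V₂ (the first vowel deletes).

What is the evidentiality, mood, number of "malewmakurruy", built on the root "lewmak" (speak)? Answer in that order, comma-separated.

witnessed, indicative, plural

Segment: me-lewmak-ir-ruy.
evidentiality: -ir → witnessed.
mood: me- → indicative.
number: -em/ruy → plural.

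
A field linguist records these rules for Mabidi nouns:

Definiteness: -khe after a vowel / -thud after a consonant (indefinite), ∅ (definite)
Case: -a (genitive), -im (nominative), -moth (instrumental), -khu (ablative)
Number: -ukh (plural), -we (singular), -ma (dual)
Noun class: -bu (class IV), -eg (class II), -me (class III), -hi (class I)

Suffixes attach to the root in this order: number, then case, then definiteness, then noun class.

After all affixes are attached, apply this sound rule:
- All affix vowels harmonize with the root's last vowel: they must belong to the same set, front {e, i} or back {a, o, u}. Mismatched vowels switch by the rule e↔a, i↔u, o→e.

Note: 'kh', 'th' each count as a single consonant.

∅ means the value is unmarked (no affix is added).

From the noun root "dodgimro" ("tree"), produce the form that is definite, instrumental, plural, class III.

Attach number plural -ukh → dodgimroukh.
Attach case instrumental -moth → dodgimroukhmoth.
definiteness = definite: zero marking, form stays dodgimroukhmoth.
Attach noun class class III -me → dodgimroukhmothme.
Apply vowel harmony: dodgimroukhmothme → dodgimroukhmothma.

dodgimroukhmothma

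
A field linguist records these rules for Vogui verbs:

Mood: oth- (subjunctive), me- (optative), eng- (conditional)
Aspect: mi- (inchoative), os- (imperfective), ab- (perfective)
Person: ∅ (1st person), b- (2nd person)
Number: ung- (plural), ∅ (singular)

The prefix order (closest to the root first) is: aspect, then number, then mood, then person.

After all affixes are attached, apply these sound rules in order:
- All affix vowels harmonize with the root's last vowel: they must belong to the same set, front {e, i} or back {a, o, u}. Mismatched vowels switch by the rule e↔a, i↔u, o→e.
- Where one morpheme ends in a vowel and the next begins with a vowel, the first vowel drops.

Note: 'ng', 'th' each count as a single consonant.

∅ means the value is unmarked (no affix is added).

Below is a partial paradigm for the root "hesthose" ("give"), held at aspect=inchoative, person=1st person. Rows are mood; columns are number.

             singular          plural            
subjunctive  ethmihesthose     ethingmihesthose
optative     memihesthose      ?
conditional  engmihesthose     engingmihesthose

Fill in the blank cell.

Attach aspect inchoative mi- → mihesthose.
Attach number plural ung- → ungmihesthose.
Attach mood optative me- → meungmihesthose.
person = 1st person: zero marking, form stays meungmihesthose.
Apply vowel harmony: meungmihesthose → meingmihesthose.
Apply vowel deletion: meingmihesthose → mingmihesthose.

mingmihesthose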